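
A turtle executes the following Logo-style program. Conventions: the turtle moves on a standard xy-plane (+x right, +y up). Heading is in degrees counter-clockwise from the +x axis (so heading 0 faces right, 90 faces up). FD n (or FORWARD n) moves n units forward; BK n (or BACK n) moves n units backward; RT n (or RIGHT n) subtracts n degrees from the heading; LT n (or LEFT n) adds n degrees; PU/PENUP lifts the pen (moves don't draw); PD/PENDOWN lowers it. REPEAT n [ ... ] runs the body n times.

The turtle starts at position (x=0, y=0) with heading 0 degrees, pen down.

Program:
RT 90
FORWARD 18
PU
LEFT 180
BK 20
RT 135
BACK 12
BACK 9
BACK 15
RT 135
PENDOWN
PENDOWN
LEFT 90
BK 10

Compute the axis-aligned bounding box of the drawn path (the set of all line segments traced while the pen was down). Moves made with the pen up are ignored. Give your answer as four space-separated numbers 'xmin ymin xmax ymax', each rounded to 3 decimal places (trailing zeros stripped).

Answer: -25.456 -18 0 0

Derivation:
Executing turtle program step by step:
Start: pos=(0,0), heading=0, pen down
RT 90: heading 0 -> 270
FD 18: (0,0) -> (0,-18) [heading=270, draw]
PU: pen up
LT 180: heading 270 -> 90
BK 20: (0,-18) -> (0,-38) [heading=90, move]
RT 135: heading 90 -> 315
BK 12: (0,-38) -> (-8.485,-29.515) [heading=315, move]
BK 9: (-8.485,-29.515) -> (-14.849,-23.151) [heading=315, move]
BK 15: (-14.849,-23.151) -> (-25.456,-12.544) [heading=315, move]
RT 135: heading 315 -> 180
PD: pen down
PD: pen down
LT 90: heading 180 -> 270
BK 10: (-25.456,-12.544) -> (-25.456,-2.544) [heading=270, draw]
Final: pos=(-25.456,-2.544), heading=270, 2 segment(s) drawn

Segment endpoints: x in {-25.456, 0, 0}, y in {-18, -12.544, -2.544, 0}
xmin=-25.456, ymin=-18, xmax=0, ymax=0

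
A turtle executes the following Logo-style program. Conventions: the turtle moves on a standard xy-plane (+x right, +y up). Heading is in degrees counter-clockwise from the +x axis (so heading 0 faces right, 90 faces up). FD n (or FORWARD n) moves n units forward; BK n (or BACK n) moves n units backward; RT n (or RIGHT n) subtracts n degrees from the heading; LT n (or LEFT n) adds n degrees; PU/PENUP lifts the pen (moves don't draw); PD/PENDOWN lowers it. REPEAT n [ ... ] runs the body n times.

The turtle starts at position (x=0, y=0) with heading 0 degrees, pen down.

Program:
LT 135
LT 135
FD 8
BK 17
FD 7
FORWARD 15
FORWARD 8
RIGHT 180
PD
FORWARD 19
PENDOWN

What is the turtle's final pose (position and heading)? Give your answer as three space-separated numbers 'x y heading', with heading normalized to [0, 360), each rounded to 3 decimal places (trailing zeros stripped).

Executing turtle program step by step:
Start: pos=(0,0), heading=0, pen down
LT 135: heading 0 -> 135
LT 135: heading 135 -> 270
FD 8: (0,0) -> (0,-8) [heading=270, draw]
BK 17: (0,-8) -> (0,9) [heading=270, draw]
FD 7: (0,9) -> (0,2) [heading=270, draw]
FD 15: (0,2) -> (0,-13) [heading=270, draw]
FD 8: (0,-13) -> (0,-21) [heading=270, draw]
RT 180: heading 270 -> 90
PD: pen down
FD 19: (0,-21) -> (0,-2) [heading=90, draw]
PD: pen down
Final: pos=(0,-2), heading=90, 6 segment(s) drawn

Answer: 0 -2 90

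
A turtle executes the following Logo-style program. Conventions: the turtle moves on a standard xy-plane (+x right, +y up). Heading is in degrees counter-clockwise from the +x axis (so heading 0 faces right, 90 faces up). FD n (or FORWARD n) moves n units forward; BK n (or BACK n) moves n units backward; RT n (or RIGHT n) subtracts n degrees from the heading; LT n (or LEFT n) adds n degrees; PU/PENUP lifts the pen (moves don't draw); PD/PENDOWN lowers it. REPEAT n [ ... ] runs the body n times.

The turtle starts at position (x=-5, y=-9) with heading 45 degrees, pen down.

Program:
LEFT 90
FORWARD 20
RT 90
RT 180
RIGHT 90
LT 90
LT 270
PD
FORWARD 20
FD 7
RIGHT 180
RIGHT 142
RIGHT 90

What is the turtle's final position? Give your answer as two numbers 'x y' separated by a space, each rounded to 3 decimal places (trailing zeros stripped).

Executing turtle program step by step:
Start: pos=(-5,-9), heading=45, pen down
LT 90: heading 45 -> 135
FD 20: (-5,-9) -> (-19.142,5.142) [heading=135, draw]
RT 90: heading 135 -> 45
RT 180: heading 45 -> 225
RT 90: heading 225 -> 135
LT 90: heading 135 -> 225
LT 270: heading 225 -> 135
PD: pen down
FD 20: (-19.142,5.142) -> (-33.284,19.284) [heading=135, draw]
FD 7: (-33.284,19.284) -> (-38.234,24.234) [heading=135, draw]
RT 180: heading 135 -> 315
RT 142: heading 315 -> 173
RT 90: heading 173 -> 83
Final: pos=(-38.234,24.234), heading=83, 3 segment(s) drawn

Answer: -38.234 24.234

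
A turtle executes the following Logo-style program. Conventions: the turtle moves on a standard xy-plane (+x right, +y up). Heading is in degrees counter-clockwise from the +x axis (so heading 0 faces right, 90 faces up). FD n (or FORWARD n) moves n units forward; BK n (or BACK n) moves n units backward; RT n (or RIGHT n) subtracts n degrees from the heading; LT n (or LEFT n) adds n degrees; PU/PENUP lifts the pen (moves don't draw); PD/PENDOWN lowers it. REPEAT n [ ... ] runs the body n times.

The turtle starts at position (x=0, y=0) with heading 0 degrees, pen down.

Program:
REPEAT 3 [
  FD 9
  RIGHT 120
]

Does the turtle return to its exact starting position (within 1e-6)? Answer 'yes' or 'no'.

Answer: yes

Derivation:
Executing turtle program step by step:
Start: pos=(0,0), heading=0, pen down
REPEAT 3 [
  -- iteration 1/3 --
  FD 9: (0,0) -> (9,0) [heading=0, draw]
  RT 120: heading 0 -> 240
  -- iteration 2/3 --
  FD 9: (9,0) -> (4.5,-7.794) [heading=240, draw]
  RT 120: heading 240 -> 120
  -- iteration 3/3 --
  FD 9: (4.5,-7.794) -> (0,0) [heading=120, draw]
  RT 120: heading 120 -> 0
]
Final: pos=(0,0), heading=0, 3 segment(s) drawn

Start position: (0, 0)
Final position: (0, 0)
Distance = 0; < 1e-6 -> CLOSED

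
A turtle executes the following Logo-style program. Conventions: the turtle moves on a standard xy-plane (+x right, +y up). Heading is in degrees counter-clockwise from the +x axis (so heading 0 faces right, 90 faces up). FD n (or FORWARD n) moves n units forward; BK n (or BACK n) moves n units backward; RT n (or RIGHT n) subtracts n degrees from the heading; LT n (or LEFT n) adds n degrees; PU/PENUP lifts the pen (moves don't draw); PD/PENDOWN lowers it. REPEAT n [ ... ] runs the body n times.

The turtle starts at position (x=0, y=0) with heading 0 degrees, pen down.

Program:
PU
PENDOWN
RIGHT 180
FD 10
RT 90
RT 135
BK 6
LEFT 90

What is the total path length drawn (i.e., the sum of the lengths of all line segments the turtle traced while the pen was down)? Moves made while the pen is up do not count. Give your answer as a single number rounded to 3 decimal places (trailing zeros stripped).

Answer: 16

Derivation:
Executing turtle program step by step:
Start: pos=(0,0), heading=0, pen down
PU: pen up
PD: pen down
RT 180: heading 0 -> 180
FD 10: (0,0) -> (-10,0) [heading=180, draw]
RT 90: heading 180 -> 90
RT 135: heading 90 -> 315
BK 6: (-10,0) -> (-14.243,4.243) [heading=315, draw]
LT 90: heading 315 -> 45
Final: pos=(-14.243,4.243), heading=45, 2 segment(s) drawn

Segment lengths:
  seg 1: (0,0) -> (-10,0), length = 10
  seg 2: (-10,0) -> (-14.243,4.243), length = 6
Total = 16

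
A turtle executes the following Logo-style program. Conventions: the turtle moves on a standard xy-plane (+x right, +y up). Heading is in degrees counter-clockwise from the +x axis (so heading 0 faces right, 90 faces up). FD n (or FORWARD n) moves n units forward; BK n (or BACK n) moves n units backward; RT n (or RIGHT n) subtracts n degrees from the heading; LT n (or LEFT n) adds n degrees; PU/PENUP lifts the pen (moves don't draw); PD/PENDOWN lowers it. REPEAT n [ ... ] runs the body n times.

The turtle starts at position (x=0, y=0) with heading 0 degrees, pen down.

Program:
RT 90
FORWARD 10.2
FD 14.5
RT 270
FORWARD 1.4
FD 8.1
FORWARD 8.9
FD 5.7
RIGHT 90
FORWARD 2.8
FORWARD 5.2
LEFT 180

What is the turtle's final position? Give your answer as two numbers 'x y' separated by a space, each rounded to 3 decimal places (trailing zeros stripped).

Executing turtle program step by step:
Start: pos=(0,0), heading=0, pen down
RT 90: heading 0 -> 270
FD 10.2: (0,0) -> (0,-10.2) [heading=270, draw]
FD 14.5: (0,-10.2) -> (0,-24.7) [heading=270, draw]
RT 270: heading 270 -> 0
FD 1.4: (0,-24.7) -> (1.4,-24.7) [heading=0, draw]
FD 8.1: (1.4,-24.7) -> (9.5,-24.7) [heading=0, draw]
FD 8.9: (9.5,-24.7) -> (18.4,-24.7) [heading=0, draw]
FD 5.7: (18.4,-24.7) -> (24.1,-24.7) [heading=0, draw]
RT 90: heading 0 -> 270
FD 2.8: (24.1,-24.7) -> (24.1,-27.5) [heading=270, draw]
FD 5.2: (24.1,-27.5) -> (24.1,-32.7) [heading=270, draw]
LT 180: heading 270 -> 90
Final: pos=(24.1,-32.7), heading=90, 8 segment(s) drawn

Answer: 24.1 -32.7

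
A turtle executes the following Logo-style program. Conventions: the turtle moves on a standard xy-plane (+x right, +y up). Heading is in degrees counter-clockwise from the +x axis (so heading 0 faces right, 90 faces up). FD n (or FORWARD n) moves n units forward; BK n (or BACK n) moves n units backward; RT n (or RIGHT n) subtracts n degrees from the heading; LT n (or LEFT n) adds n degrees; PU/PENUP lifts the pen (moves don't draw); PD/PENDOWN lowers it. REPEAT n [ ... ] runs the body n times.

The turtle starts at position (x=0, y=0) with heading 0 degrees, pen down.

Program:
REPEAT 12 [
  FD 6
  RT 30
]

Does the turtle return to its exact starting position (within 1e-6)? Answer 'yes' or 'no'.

Executing turtle program step by step:
Start: pos=(0,0), heading=0, pen down
REPEAT 12 [
  -- iteration 1/12 --
  FD 6: (0,0) -> (6,0) [heading=0, draw]
  RT 30: heading 0 -> 330
  -- iteration 2/12 --
  FD 6: (6,0) -> (11.196,-3) [heading=330, draw]
  RT 30: heading 330 -> 300
  -- iteration 3/12 --
  FD 6: (11.196,-3) -> (14.196,-8.196) [heading=300, draw]
  RT 30: heading 300 -> 270
  -- iteration 4/12 --
  FD 6: (14.196,-8.196) -> (14.196,-14.196) [heading=270, draw]
  RT 30: heading 270 -> 240
  -- iteration 5/12 --
  FD 6: (14.196,-14.196) -> (11.196,-19.392) [heading=240, draw]
  RT 30: heading 240 -> 210
  -- iteration 6/12 --
  FD 6: (11.196,-19.392) -> (6,-22.392) [heading=210, draw]
  RT 30: heading 210 -> 180
  -- iteration 7/12 --
  FD 6: (6,-22.392) -> (0,-22.392) [heading=180, draw]
  RT 30: heading 180 -> 150
  -- iteration 8/12 --
  FD 6: (0,-22.392) -> (-5.196,-19.392) [heading=150, draw]
  RT 30: heading 150 -> 120
  -- iteration 9/12 --
  FD 6: (-5.196,-19.392) -> (-8.196,-14.196) [heading=120, draw]
  RT 30: heading 120 -> 90
  -- iteration 10/12 --
  FD 6: (-8.196,-14.196) -> (-8.196,-8.196) [heading=90, draw]
  RT 30: heading 90 -> 60
  -- iteration 11/12 --
  FD 6: (-8.196,-8.196) -> (-5.196,-3) [heading=60, draw]
  RT 30: heading 60 -> 30
  -- iteration 12/12 --
  FD 6: (-5.196,-3) -> (0,0) [heading=30, draw]
  RT 30: heading 30 -> 0
]
Final: pos=(0,0), heading=0, 12 segment(s) drawn

Start position: (0, 0)
Final position: (0, 0)
Distance = 0; < 1e-6 -> CLOSED

Answer: yes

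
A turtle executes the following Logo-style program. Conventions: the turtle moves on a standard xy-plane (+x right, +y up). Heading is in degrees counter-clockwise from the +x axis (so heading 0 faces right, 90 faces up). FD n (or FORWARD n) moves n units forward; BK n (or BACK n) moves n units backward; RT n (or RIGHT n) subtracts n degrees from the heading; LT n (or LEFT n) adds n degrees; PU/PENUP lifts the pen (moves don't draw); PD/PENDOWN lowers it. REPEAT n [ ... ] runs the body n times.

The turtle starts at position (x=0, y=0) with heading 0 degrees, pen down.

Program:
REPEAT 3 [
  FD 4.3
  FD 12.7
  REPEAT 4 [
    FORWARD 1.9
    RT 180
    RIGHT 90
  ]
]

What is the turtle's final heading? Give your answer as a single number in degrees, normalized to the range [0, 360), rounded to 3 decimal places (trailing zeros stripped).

Answer: 0

Derivation:
Executing turtle program step by step:
Start: pos=(0,0), heading=0, pen down
REPEAT 3 [
  -- iteration 1/3 --
  FD 4.3: (0,0) -> (4.3,0) [heading=0, draw]
  FD 12.7: (4.3,0) -> (17,0) [heading=0, draw]
  REPEAT 4 [
    -- iteration 1/4 --
    FD 1.9: (17,0) -> (18.9,0) [heading=0, draw]
    RT 180: heading 0 -> 180
    RT 90: heading 180 -> 90
    -- iteration 2/4 --
    FD 1.9: (18.9,0) -> (18.9,1.9) [heading=90, draw]
    RT 180: heading 90 -> 270
    RT 90: heading 270 -> 180
    -- iteration 3/4 --
    FD 1.9: (18.9,1.9) -> (17,1.9) [heading=180, draw]
    RT 180: heading 180 -> 0
    RT 90: heading 0 -> 270
    -- iteration 4/4 --
    FD 1.9: (17,1.9) -> (17,0) [heading=270, draw]
    RT 180: heading 270 -> 90
    RT 90: heading 90 -> 0
  ]
  -- iteration 2/3 --
  FD 4.3: (17,0) -> (21.3,0) [heading=0, draw]
  FD 12.7: (21.3,0) -> (34,0) [heading=0, draw]
  REPEAT 4 [
    -- iteration 1/4 --
    FD 1.9: (34,0) -> (35.9,0) [heading=0, draw]
    RT 180: heading 0 -> 180
    RT 90: heading 180 -> 90
    -- iteration 2/4 --
    FD 1.9: (35.9,0) -> (35.9,1.9) [heading=90, draw]
    RT 180: heading 90 -> 270
    RT 90: heading 270 -> 180
    -- iteration 3/4 --
    FD 1.9: (35.9,1.9) -> (34,1.9) [heading=180, draw]
    RT 180: heading 180 -> 0
    RT 90: heading 0 -> 270
    -- iteration 4/4 --
    FD 1.9: (34,1.9) -> (34,0) [heading=270, draw]
    RT 180: heading 270 -> 90
    RT 90: heading 90 -> 0
  ]
  -- iteration 3/3 --
  FD 4.3: (34,0) -> (38.3,0) [heading=0, draw]
  FD 12.7: (38.3,0) -> (51,0) [heading=0, draw]
  REPEAT 4 [
    -- iteration 1/4 --
    FD 1.9: (51,0) -> (52.9,0) [heading=0, draw]
    RT 180: heading 0 -> 180
    RT 90: heading 180 -> 90
    -- iteration 2/4 --
    FD 1.9: (52.9,0) -> (52.9,1.9) [heading=90, draw]
    RT 180: heading 90 -> 270
    RT 90: heading 270 -> 180
    -- iteration 3/4 --
    FD 1.9: (52.9,1.9) -> (51,1.9) [heading=180, draw]
    RT 180: heading 180 -> 0
    RT 90: heading 0 -> 270
    -- iteration 4/4 --
    FD 1.9: (51,1.9) -> (51,0) [heading=270, draw]
    RT 180: heading 270 -> 90
    RT 90: heading 90 -> 0
  ]
]
Final: pos=(51,0), heading=0, 18 segment(s) drawn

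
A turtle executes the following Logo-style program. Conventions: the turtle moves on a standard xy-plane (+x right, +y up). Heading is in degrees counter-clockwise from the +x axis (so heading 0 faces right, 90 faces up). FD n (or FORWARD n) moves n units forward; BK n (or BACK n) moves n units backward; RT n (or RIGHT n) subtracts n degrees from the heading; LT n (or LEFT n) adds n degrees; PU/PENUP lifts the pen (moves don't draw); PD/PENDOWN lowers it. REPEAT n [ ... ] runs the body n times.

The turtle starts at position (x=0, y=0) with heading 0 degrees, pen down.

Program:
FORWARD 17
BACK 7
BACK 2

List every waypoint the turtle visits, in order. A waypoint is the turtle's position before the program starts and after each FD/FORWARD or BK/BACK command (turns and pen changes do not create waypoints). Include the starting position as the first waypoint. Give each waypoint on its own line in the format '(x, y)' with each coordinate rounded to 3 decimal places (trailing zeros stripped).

Answer: (0, 0)
(17, 0)
(10, 0)
(8, 0)

Derivation:
Executing turtle program step by step:
Start: pos=(0,0), heading=0, pen down
FD 17: (0,0) -> (17,0) [heading=0, draw]
BK 7: (17,0) -> (10,0) [heading=0, draw]
BK 2: (10,0) -> (8,0) [heading=0, draw]
Final: pos=(8,0), heading=0, 3 segment(s) drawn
Waypoints (4 total):
(0, 0)
(17, 0)
(10, 0)
(8, 0)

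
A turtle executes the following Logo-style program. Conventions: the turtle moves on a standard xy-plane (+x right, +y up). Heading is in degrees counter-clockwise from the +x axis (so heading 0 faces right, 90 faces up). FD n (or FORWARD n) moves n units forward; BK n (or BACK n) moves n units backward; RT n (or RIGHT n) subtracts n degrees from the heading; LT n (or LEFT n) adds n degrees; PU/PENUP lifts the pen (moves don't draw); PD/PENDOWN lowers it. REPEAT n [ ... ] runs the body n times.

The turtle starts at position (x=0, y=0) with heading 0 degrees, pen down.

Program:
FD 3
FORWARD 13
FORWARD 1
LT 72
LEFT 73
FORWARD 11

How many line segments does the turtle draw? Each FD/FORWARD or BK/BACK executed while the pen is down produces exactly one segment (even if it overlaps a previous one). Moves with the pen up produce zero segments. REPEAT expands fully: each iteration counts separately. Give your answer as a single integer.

Executing turtle program step by step:
Start: pos=(0,0), heading=0, pen down
FD 3: (0,0) -> (3,0) [heading=0, draw]
FD 13: (3,0) -> (16,0) [heading=0, draw]
FD 1: (16,0) -> (17,0) [heading=0, draw]
LT 72: heading 0 -> 72
LT 73: heading 72 -> 145
FD 11: (17,0) -> (7.989,6.309) [heading=145, draw]
Final: pos=(7.989,6.309), heading=145, 4 segment(s) drawn
Segments drawn: 4

Answer: 4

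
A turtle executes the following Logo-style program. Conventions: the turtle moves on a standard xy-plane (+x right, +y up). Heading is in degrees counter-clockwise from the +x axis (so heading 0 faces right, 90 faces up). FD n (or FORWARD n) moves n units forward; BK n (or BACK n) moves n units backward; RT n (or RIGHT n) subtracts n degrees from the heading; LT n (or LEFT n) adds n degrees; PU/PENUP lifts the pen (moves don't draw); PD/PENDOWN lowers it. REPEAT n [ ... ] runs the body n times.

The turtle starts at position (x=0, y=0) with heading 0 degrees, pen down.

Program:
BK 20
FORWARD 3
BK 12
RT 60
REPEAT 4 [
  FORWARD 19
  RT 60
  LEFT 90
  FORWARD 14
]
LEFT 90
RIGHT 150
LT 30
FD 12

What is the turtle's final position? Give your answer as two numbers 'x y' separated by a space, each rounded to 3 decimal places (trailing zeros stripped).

Executing turtle program step by step:
Start: pos=(0,0), heading=0, pen down
BK 20: (0,0) -> (-20,0) [heading=0, draw]
FD 3: (-20,0) -> (-17,0) [heading=0, draw]
BK 12: (-17,0) -> (-29,0) [heading=0, draw]
RT 60: heading 0 -> 300
REPEAT 4 [
  -- iteration 1/4 --
  FD 19: (-29,0) -> (-19.5,-16.454) [heading=300, draw]
  RT 60: heading 300 -> 240
  LT 90: heading 240 -> 330
  FD 14: (-19.5,-16.454) -> (-7.376,-23.454) [heading=330, draw]
  -- iteration 2/4 --
  FD 19: (-7.376,-23.454) -> (9.079,-32.954) [heading=330, draw]
  RT 60: heading 330 -> 270
  LT 90: heading 270 -> 0
  FD 14: (9.079,-32.954) -> (23.079,-32.954) [heading=0, draw]
  -- iteration 3/4 --
  FD 19: (23.079,-32.954) -> (42.079,-32.954) [heading=0, draw]
  RT 60: heading 0 -> 300
  LT 90: heading 300 -> 30
  FD 14: (42.079,-32.954) -> (54.203,-25.954) [heading=30, draw]
  -- iteration 4/4 --
  FD 19: (54.203,-25.954) -> (70.658,-16.454) [heading=30, draw]
  RT 60: heading 30 -> 330
  LT 90: heading 330 -> 60
  FD 14: (70.658,-16.454) -> (77.658,-4.33) [heading=60, draw]
]
LT 90: heading 60 -> 150
RT 150: heading 150 -> 0
LT 30: heading 0 -> 30
FD 12: (77.658,-4.33) -> (88.05,1.67) [heading=30, draw]
Final: pos=(88.05,1.67), heading=30, 12 segment(s) drawn

Answer: 88.05 1.67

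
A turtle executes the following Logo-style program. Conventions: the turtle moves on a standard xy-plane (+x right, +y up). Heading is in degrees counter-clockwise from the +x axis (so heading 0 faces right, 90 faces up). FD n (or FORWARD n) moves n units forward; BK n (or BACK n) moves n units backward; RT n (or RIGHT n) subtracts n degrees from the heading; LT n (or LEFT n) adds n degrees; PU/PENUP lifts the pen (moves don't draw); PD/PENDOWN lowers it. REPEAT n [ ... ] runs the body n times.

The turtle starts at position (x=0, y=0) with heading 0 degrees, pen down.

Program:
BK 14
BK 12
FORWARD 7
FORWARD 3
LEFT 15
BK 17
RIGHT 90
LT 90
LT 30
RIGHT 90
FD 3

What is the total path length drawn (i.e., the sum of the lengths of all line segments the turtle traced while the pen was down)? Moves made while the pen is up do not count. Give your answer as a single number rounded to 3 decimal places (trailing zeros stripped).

Executing turtle program step by step:
Start: pos=(0,0), heading=0, pen down
BK 14: (0,0) -> (-14,0) [heading=0, draw]
BK 12: (-14,0) -> (-26,0) [heading=0, draw]
FD 7: (-26,0) -> (-19,0) [heading=0, draw]
FD 3: (-19,0) -> (-16,0) [heading=0, draw]
LT 15: heading 0 -> 15
BK 17: (-16,0) -> (-32.421,-4.4) [heading=15, draw]
RT 90: heading 15 -> 285
LT 90: heading 285 -> 15
LT 30: heading 15 -> 45
RT 90: heading 45 -> 315
FD 3: (-32.421,-4.4) -> (-30.299,-6.521) [heading=315, draw]
Final: pos=(-30.299,-6.521), heading=315, 6 segment(s) drawn

Segment lengths:
  seg 1: (0,0) -> (-14,0), length = 14
  seg 2: (-14,0) -> (-26,0), length = 12
  seg 3: (-26,0) -> (-19,0), length = 7
  seg 4: (-19,0) -> (-16,0), length = 3
  seg 5: (-16,0) -> (-32.421,-4.4), length = 17
  seg 6: (-32.421,-4.4) -> (-30.299,-6.521), length = 3
Total = 56

Answer: 56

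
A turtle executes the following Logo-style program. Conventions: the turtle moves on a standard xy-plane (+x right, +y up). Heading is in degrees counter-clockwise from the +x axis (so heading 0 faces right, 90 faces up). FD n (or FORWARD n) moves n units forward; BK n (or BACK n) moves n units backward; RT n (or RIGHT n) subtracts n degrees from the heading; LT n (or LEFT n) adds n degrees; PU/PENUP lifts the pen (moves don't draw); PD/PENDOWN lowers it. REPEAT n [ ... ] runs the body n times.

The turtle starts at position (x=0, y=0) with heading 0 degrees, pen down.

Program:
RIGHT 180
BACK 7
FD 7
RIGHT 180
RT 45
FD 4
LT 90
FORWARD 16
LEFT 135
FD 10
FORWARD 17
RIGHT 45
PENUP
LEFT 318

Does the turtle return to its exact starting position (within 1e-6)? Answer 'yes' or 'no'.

Executing turtle program step by step:
Start: pos=(0,0), heading=0, pen down
RT 180: heading 0 -> 180
BK 7: (0,0) -> (7,0) [heading=180, draw]
FD 7: (7,0) -> (0,0) [heading=180, draw]
RT 180: heading 180 -> 0
RT 45: heading 0 -> 315
FD 4: (0,0) -> (2.828,-2.828) [heading=315, draw]
LT 90: heading 315 -> 45
FD 16: (2.828,-2.828) -> (14.142,8.485) [heading=45, draw]
LT 135: heading 45 -> 180
FD 10: (14.142,8.485) -> (4.142,8.485) [heading=180, draw]
FD 17: (4.142,8.485) -> (-12.858,8.485) [heading=180, draw]
RT 45: heading 180 -> 135
PU: pen up
LT 318: heading 135 -> 93
Final: pos=(-12.858,8.485), heading=93, 6 segment(s) drawn

Start position: (0, 0)
Final position: (-12.858, 8.485)
Distance = 15.405; >= 1e-6 -> NOT closed

Answer: no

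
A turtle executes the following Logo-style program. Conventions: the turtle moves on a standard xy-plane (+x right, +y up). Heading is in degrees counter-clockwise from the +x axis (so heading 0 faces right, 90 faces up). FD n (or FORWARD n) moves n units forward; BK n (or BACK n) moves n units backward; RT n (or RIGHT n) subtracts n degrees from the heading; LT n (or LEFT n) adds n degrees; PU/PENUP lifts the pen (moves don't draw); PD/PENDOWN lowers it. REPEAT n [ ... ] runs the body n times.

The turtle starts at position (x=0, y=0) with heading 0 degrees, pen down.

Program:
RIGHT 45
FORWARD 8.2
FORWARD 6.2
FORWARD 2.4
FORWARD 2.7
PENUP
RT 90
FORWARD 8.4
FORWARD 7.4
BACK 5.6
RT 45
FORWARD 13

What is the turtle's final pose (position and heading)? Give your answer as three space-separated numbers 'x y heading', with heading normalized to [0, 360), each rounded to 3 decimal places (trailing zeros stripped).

Executing turtle program step by step:
Start: pos=(0,0), heading=0, pen down
RT 45: heading 0 -> 315
FD 8.2: (0,0) -> (5.798,-5.798) [heading=315, draw]
FD 6.2: (5.798,-5.798) -> (10.182,-10.182) [heading=315, draw]
FD 2.4: (10.182,-10.182) -> (11.879,-11.879) [heading=315, draw]
FD 2.7: (11.879,-11.879) -> (13.789,-13.789) [heading=315, draw]
PU: pen up
RT 90: heading 315 -> 225
FD 8.4: (13.789,-13.789) -> (7.849,-19.728) [heading=225, move]
FD 7.4: (7.849,-19.728) -> (2.616,-24.961) [heading=225, move]
BK 5.6: (2.616,-24.961) -> (6.576,-21.001) [heading=225, move]
RT 45: heading 225 -> 180
FD 13: (6.576,-21.001) -> (-6.424,-21.001) [heading=180, move]
Final: pos=(-6.424,-21.001), heading=180, 4 segment(s) drawn

Answer: -6.424 -21.001 180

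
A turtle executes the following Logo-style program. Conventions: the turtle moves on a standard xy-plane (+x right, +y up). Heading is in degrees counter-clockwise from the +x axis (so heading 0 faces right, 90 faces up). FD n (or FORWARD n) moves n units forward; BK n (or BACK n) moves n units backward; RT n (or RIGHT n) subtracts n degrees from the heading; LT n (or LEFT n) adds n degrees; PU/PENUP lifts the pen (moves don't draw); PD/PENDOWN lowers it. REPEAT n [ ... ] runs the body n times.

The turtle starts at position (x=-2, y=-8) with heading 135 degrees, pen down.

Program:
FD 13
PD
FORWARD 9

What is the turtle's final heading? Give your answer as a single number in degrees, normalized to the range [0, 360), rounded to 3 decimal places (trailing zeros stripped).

Answer: 135

Derivation:
Executing turtle program step by step:
Start: pos=(-2,-8), heading=135, pen down
FD 13: (-2,-8) -> (-11.192,1.192) [heading=135, draw]
PD: pen down
FD 9: (-11.192,1.192) -> (-17.556,7.556) [heading=135, draw]
Final: pos=(-17.556,7.556), heading=135, 2 segment(s) drawn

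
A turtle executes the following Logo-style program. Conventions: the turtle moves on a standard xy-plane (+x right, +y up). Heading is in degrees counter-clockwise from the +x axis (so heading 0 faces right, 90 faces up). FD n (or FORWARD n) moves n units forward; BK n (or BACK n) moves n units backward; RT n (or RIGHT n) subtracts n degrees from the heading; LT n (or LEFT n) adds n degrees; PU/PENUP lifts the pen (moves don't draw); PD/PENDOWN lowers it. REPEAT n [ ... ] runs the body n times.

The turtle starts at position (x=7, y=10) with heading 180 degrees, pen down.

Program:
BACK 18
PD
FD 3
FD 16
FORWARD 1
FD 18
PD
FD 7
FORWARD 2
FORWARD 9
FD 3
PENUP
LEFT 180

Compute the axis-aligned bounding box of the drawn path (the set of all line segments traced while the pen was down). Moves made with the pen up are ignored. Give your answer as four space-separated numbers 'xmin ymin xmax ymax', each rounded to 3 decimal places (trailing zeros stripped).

Answer: -34 10 25 10

Derivation:
Executing turtle program step by step:
Start: pos=(7,10), heading=180, pen down
BK 18: (7,10) -> (25,10) [heading=180, draw]
PD: pen down
FD 3: (25,10) -> (22,10) [heading=180, draw]
FD 16: (22,10) -> (6,10) [heading=180, draw]
FD 1: (6,10) -> (5,10) [heading=180, draw]
FD 18: (5,10) -> (-13,10) [heading=180, draw]
PD: pen down
FD 7: (-13,10) -> (-20,10) [heading=180, draw]
FD 2: (-20,10) -> (-22,10) [heading=180, draw]
FD 9: (-22,10) -> (-31,10) [heading=180, draw]
FD 3: (-31,10) -> (-34,10) [heading=180, draw]
PU: pen up
LT 180: heading 180 -> 0
Final: pos=(-34,10), heading=0, 9 segment(s) drawn

Segment endpoints: x in {-34, -31, -22, -20, -13, 5, 6, 7, 22, 25}, y in {10, 10, 10, 10}
xmin=-34, ymin=10, xmax=25, ymax=10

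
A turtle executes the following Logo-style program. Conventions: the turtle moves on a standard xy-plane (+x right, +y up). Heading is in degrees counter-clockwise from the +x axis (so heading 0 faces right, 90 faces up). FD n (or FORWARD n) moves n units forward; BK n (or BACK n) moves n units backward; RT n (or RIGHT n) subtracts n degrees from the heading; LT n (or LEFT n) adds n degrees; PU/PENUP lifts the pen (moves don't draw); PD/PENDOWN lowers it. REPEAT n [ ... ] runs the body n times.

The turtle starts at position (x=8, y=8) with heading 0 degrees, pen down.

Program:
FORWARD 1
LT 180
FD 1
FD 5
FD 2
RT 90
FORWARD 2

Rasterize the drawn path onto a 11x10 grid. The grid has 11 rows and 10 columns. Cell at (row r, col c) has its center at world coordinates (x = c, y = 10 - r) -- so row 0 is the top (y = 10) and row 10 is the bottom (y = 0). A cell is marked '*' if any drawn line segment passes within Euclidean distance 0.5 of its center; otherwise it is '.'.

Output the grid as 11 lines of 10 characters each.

Answer: .*........
.*........
.*********
..........
..........
..........
..........
..........
..........
..........
..........

Derivation:
Segment 0: (8,8) -> (9,8)
Segment 1: (9,8) -> (8,8)
Segment 2: (8,8) -> (3,8)
Segment 3: (3,8) -> (1,8)
Segment 4: (1,8) -> (1,10)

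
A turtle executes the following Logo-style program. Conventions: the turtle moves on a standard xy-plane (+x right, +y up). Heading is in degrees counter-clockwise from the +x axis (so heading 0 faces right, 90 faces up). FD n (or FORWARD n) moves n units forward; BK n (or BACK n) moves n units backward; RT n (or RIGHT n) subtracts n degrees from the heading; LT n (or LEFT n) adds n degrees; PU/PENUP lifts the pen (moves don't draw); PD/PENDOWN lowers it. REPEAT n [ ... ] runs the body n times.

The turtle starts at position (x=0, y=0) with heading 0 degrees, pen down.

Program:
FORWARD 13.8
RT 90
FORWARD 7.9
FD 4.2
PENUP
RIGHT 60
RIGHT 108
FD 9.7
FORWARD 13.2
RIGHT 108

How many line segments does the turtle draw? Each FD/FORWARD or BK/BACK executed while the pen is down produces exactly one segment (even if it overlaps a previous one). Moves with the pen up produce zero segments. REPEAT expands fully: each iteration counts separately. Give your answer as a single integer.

Executing turtle program step by step:
Start: pos=(0,0), heading=0, pen down
FD 13.8: (0,0) -> (13.8,0) [heading=0, draw]
RT 90: heading 0 -> 270
FD 7.9: (13.8,0) -> (13.8,-7.9) [heading=270, draw]
FD 4.2: (13.8,-7.9) -> (13.8,-12.1) [heading=270, draw]
PU: pen up
RT 60: heading 270 -> 210
RT 108: heading 210 -> 102
FD 9.7: (13.8,-12.1) -> (11.783,-2.612) [heading=102, move]
FD 13.2: (11.783,-2.612) -> (9.039,10.3) [heading=102, move]
RT 108: heading 102 -> 354
Final: pos=(9.039,10.3), heading=354, 3 segment(s) drawn
Segments drawn: 3

Answer: 3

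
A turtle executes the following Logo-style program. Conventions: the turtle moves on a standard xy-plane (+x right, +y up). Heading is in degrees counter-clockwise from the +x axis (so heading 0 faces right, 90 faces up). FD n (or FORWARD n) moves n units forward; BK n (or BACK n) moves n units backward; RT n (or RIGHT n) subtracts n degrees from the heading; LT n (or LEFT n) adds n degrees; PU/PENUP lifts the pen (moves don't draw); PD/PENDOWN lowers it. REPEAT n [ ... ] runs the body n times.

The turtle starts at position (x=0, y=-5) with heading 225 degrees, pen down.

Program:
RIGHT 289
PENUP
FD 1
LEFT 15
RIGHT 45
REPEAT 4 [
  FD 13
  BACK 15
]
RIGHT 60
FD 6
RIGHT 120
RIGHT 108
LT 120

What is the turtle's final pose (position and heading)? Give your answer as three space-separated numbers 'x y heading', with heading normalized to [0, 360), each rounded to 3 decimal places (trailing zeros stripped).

Executing turtle program step by step:
Start: pos=(0,-5), heading=225, pen down
RT 289: heading 225 -> 296
PU: pen up
FD 1: (0,-5) -> (0.438,-5.899) [heading=296, move]
LT 15: heading 296 -> 311
RT 45: heading 311 -> 266
REPEAT 4 [
  -- iteration 1/4 --
  FD 13: (0.438,-5.899) -> (-0.468,-18.867) [heading=266, move]
  BK 15: (-0.468,-18.867) -> (0.578,-3.904) [heading=266, move]
  -- iteration 2/4 --
  FD 13: (0.578,-3.904) -> (-0.329,-16.872) [heading=266, move]
  BK 15: (-0.329,-16.872) -> (0.717,-1.909) [heading=266, move]
  -- iteration 3/4 --
  FD 13: (0.717,-1.909) -> (-0.189,-14.877) [heading=266, move]
  BK 15: (-0.189,-14.877) -> (0.857,0.087) [heading=266, move]
  -- iteration 4/4 --
  FD 13: (0.857,0.087) -> (-0.05,-12.882) [heading=266, move]
  BK 15: (-0.05,-12.882) -> (0.996,2.082) [heading=266, move]
]
RT 60: heading 266 -> 206
FD 6: (0.996,2.082) -> (-4.396,-0.549) [heading=206, move]
RT 120: heading 206 -> 86
RT 108: heading 86 -> 338
LT 120: heading 338 -> 98
Final: pos=(-4.396,-0.549), heading=98, 0 segment(s) drawn

Answer: -4.396 -0.549 98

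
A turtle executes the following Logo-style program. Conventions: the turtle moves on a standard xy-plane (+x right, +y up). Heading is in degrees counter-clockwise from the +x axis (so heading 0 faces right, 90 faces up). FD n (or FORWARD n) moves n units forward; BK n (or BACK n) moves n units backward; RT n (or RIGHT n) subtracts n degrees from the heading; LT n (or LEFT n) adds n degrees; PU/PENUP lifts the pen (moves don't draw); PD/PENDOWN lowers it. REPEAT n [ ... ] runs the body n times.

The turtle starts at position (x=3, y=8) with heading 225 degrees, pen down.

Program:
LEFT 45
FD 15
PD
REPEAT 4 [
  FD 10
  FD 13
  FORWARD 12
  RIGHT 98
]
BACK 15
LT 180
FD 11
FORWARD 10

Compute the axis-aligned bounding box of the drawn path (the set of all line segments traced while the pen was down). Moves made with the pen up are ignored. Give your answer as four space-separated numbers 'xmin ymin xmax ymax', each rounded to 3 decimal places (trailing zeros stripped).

Executing turtle program step by step:
Start: pos=(3,8), heading=225, pen down
LT 45: heading 225 -> 270
FD 15: (3,8) -> (3,-7) [heading=270, draw]
PD: pen down
REPEAT 4 [
  -- iteration 1/4 --
  FD 10: (3,-7) -> (3,-17) [heading=270, draw]
  FD 13: (3,-17) -> (3,-30) [heading=270, draw]
  FD 12: (3,-30) -> (3,-42) [heading=270, draw]
  RT 98: heading 270 -> 172
  -- iteration 2/4 --
  FD 10: (3,-42) -> (-6.903,-40.608) [heading=172, draw]
  FD 13: (-6.903,-40.608) -> (-19.776,-38.799) [heading=172, draw]
  FD 12: (-19.776,-38.799) -> (-31.659,-37.129) [heading=172, draw]
  RT 98: heading 172 -> 74
  -- iteration 3/4 --
  FD 10: (-31.659,-37.129) -> (-28.903,-27.516) [heading=74, draw]
  FD 13: (-28.903,-27.516) -> (-25.32,-15.02) [heading=74, draw]
  FD 12: (-25.32,-15.02) -> (-22.012,-3.485) [heading=74, draw]
  RT 98: heading 74 -> 336
  -- iteration 4/4 --
  FD 10: (-22.012,-3.485) -> (-12.877,-7.552) [heading=336, draw]
  FD 13: (-12.877,-7.552) -> (-1.001,-12.84) [heading=336, draw]
  FD 12: (-1.001,-12.84) -> (9.962,-17.721) [heading=336, draw]
  RT 98: heading 336 -> 238
]
BK 15: (9.962,-17.721) -> (17.911,-5) [heading=238, draw]
LT 180: heading 238 -> 58
FD 11: (17.911,-5) -> (23.74,4.329) [heading=58, draw]
FD 10: (23.74,4.329) -> (29.039,12.809) [heading=58, draw]
Final: pos=(29.039,12.809), heading=58, 16 segment(s) drawn

Segment endpoints: x in {-31.659, -28.903, -25.32, -22.012, -19.776, -12.877, -6.903, -1.001, 3, 3, 3, 3, 3, 9.962, 17.911, 23.74, 29.039}, y in {-42, -40.608, -38.799, -37.129, -30, -27.516, -17.721, -17, -15.02, -12.84, -7.552, -7, -5, -3.485, 4.329, 8, 12.809}
xmin=-31.659, ymin=-42, xmax=29.039, ymax=12.809

Answer: -31.659 -42 29.039 12.809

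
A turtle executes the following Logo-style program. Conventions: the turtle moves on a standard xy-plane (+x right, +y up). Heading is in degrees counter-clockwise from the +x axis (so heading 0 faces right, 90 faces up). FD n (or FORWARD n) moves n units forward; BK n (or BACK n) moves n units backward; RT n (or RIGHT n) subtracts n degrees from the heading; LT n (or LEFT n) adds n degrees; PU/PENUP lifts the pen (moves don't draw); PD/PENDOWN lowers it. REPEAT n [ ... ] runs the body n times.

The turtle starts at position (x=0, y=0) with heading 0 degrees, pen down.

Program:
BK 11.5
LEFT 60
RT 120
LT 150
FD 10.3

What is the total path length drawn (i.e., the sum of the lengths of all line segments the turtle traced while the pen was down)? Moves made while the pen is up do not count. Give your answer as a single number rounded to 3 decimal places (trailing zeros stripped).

Executing turtle program step by step:
Start: pos=(0,0), heading=0, pen down
BK 11.5: (0,0) -> (-11.5,0) [heading=0, draw]
LT 60: heading 0 -> 60
RT 120: heading 60 -> 300
LT 150: heading 300 -> 90
FD 10.3: (-11.5,0) -> (-11.5,10.3) [heading=90, draw]
Final: pos=(-11.5,10.3), heading=90, 2 segment(s) drawn

Segment lengths:
  seg 1: (0,0) -> (-11.5,0), length = 11.5
  seg 2: (-11.5,0) -> (-11.5,10.3), length = 10.3
Total = 21.8

Answer: 21.8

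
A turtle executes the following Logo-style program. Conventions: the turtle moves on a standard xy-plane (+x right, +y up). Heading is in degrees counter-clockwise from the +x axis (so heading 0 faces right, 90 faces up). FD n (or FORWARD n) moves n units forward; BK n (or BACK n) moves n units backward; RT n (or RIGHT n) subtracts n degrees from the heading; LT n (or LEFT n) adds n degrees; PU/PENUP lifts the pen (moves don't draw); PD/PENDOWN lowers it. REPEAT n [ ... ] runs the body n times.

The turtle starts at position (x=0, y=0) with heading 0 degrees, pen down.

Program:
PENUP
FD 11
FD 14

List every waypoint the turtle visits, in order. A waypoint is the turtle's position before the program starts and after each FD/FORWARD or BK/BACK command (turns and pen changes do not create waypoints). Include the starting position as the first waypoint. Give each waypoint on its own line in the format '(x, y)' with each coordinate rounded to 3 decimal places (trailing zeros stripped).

Executing turtle program step by step:
Start: pos=(0,0), heading=0, pen down
PU: pen up
FD 11: (0,0) -> (11,0) [heading=0, move]
FD 14: (11,0) -> (25,0) [heading=0, move]
Final: pos=(25,0), heading=0, 0 segment(s) drawn
Waypoints (3 total):
(0, 0)
(11, 0)
(25, 0)

Answer: (0, 0)
(11, 0)
(25, 0)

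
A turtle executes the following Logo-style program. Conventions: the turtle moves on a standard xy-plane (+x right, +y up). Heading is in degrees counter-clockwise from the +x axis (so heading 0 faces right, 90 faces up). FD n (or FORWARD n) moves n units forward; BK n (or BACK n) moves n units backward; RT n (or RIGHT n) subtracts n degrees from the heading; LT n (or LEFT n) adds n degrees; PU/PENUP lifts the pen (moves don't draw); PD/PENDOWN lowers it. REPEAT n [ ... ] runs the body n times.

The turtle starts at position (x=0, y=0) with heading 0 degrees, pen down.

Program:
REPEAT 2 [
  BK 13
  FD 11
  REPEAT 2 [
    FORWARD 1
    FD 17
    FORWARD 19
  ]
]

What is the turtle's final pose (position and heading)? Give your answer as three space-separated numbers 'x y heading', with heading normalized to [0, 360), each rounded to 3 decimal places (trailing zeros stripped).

Executing turtle program step by step:
Start: pos=(0,0), heading=0, pen down
REPEAT 2 [
  -- iteration 1/2 --
  BK 13: (0,0) -> (-13,0) [heading=0, draw]
  FD 11: (-13,0) -> (-2,0) [heading=0, draw]
  REPEAT 2 [
    -- iteration 1/2 --
    FD 1: (-2,0) -> (-1,0) [heading=0, draw]
    FD 17: (-1,0) -> (16,0) [heading=0, draw]
    FD 19: (16,0) -> (35,0) [heading=0, draw]
    -- iteration 2/2 --
    FD 1: (35,0) -> (36,0) [heading=0, draw]
    FD 17: (36,0) -> (53,0) [heading=0, draw]
    FD 19: (53,0) -> (72,0) [heading=0, draw]
  ]
  -- iteration 2/2 --
  BK 13: (72,0) -> (59,0) [heading=0, draw]
  FD 11: (59,0) -> (70,0) [heading=0, draw]
  REPEAT 2 [
    -- iteration 1/2 --
    FD 1: (70,0) -> (71,0) [heading=0, draw]
    FD 17: (71,0) -> (88,0) [heading=0, draw]
    FD 19: (88,0) -> (107,0) [heading=0, draw]
    -- iteration 2/2 --
    FD 1: (107,0) -> (108,0) [heading=0, draw]
    FD 17: (108,0) -> (125,0) [heading=0, draw]
    FD 19: (125,0) -> (144,0) [heading=0, draw]
  ]
]
Final: pos=(144,0), heading=0, 16 segment(s) drawn

Answer: 144 0 0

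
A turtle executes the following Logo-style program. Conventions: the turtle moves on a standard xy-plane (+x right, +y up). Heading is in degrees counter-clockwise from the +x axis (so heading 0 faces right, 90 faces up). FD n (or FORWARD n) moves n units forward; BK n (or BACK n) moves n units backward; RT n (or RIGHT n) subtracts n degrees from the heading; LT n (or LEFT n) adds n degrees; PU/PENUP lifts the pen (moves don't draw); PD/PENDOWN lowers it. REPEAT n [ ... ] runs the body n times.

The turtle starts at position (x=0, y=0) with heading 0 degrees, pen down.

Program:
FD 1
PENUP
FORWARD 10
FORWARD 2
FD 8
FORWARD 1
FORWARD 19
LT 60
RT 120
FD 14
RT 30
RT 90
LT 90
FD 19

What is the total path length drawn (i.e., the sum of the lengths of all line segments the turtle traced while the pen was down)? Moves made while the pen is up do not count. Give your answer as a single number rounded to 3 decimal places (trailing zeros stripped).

Executing turtle program step by step:
Start: pos=(0,0), heading=0, pen down
FD 1: (0,0) -> (1,0) [heading=0, draw]
PU: pen up
FD 10: (1,0) -> (11,0) [heading=0, move]
FD 2: (11,0) -> (13,0) [heading=0, move]
FD 8: (13,0) -> (21,0) [heading=0, move]
FD 1: (21,0) -> (22,0) [heading=0, move]
FD 19: (22,0) -> (41,0) [heading=0, move]
LT 60: heading 0 -> 60
RT 120: heading 60 -> 300
FD 14: (41,0) -> (48,-12.124) [heading=300, move]
RT 30: heading 300 -> 270
RT 90: heading 270 -> 180
LT 90: heading 180 -> 270
FD 19: (48,-12.124) -> (48,-31.124) [heading=270, move]
Final: pos=(48,-31.124), heading=270, 1 segment(s) drawn

Segment lengths:
  seg 1: (0,0) -> (1,0), length = 1
Total = 1

Answer: 1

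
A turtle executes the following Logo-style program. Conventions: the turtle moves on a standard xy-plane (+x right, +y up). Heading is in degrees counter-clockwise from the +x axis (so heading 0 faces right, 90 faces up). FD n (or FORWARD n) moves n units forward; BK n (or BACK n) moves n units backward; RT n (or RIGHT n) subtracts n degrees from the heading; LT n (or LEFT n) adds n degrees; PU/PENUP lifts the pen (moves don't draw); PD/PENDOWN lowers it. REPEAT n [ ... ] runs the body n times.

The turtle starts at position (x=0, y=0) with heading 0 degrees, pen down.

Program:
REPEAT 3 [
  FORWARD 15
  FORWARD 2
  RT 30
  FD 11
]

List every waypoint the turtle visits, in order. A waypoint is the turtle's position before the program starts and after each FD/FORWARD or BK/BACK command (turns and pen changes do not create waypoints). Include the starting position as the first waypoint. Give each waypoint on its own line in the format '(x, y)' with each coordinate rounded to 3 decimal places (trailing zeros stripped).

Answer: (0, 0)
(15, 0)
(17, 0)
(26.526, -5.5)
(39.517, -13)
(41.249, -14)
(46.749, -23.526)
(54.249, -36.517)
(55.249, -38.249)
(55.249, -49.249)

Derivation:
Executing turtle program step by step:
Start: pos=(0,0), heading=0, pen down
REPEAT 3 [
  -- iteration 1/3 --
  FD 15: (0,0) -> (15,0) [heading=0, draw]
  FD 2: (15,0) -> (17,0) [heading=0, draw]
  RT 30: heading 0 -> 330
  FD 11: (17,0) -> (26.526,-5.5) [heading=330, draw]
  -- iteration 2/3 --
  FD 15: (26.526,-5.5) -> (39.517,-13) [heading=330, draw]
  FD 2: (39.517,-13) -> (41.249,-14) [heading=330, draw]
  RT 30: heading 330 -> 300
  FD 11: (41.249,-14) -> (46.749,-23.526) [heading=300, draw]
  -- iteration 3/3 --
  FD 15: (46.749,-23.526) -> (54.249,-36.517) [heading=300, draw]
  FD 2: (54.249,-36.517) -> (55.249,-38.249) [heading=300, draw]
  RT 30: heading 300 -> 270
  FD 11: (55.249,-38.249) -> (55.249,-49.249) [heading=270, draw]
]
Final: pos=(55.249,-49.249), heading=270, 9 segment(s) drawn
Waypoints (10 total):
(0, 0)
(15, 0)
(17, 0)
(26.526, -5.5)
(39.517, -13)
(41.249, -14)
(46.749, -23.526)
(54.249, -36.517)
(55.249, -38.249)
(55.249, -49.249)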